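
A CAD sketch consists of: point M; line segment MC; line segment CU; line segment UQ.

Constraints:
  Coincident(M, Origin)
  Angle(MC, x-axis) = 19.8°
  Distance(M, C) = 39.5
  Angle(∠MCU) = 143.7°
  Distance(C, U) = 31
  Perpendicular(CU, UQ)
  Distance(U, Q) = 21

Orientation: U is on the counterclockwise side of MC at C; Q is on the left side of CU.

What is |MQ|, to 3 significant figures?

62.9

∠MCU = 143.7°, so CU runs at 19.8° + (180° − 143.7°) = 56.1° from the x-axis; with |CU| = 31.0, U = C + 31.0·(cos 56.1°, sin 56.1°) = (54.5, 39.1). CU is perpendicular to UQ; with |UQ| = 21.0 on the left of CU, Q = U + 21.0·(-0.830, 0.558) = (37.0, 50.8). Then |MQ| = |Q − M| = 62.9.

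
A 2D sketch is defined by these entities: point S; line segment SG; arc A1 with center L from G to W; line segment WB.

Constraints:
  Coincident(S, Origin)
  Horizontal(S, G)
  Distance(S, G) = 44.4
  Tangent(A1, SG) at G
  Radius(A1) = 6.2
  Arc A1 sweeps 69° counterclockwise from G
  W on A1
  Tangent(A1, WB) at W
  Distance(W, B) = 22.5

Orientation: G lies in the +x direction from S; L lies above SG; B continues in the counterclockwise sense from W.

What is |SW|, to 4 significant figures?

50.35

S is at the origin; SG is horizontal with |SG| = 44.4 and G on the +x side, so G = (44.40, 0.000). Tangency of A1 to SG means the radius LG is perpendicular to SG, so L = G + (0, 6.2) = (44.40, 6.200). On A1, G sits at bearing -90° from L; a 69° counterclockwise sweep puts W at bearing -21°, so W = L + 6.2·(cos -21°, sin -21°) = (50.19, 3.978). Then |SW| = |W − S| = 50.35.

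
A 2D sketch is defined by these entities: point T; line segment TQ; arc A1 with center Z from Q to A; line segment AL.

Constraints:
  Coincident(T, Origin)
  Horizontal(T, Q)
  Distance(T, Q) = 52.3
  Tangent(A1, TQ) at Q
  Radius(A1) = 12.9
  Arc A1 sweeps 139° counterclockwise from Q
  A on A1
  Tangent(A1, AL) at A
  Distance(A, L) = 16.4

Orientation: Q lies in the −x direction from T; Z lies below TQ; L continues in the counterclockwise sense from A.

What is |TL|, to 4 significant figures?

58.79

On A1, Q sits at bearing 90° from Z; a 139° counterclockwise sweep puts A at bearing 229°, so A = Z + 12.9·(cos 229°, sin 229°) = (-60.76, -22.64). A1 meets AL tangentially, so ZA is at right angles to AL, so AL runs along (−sin 229°, cos 229°); with |AL| = 16.4, L = (-48.39, -33.40). Then |TL| = |L − T| = 58.79.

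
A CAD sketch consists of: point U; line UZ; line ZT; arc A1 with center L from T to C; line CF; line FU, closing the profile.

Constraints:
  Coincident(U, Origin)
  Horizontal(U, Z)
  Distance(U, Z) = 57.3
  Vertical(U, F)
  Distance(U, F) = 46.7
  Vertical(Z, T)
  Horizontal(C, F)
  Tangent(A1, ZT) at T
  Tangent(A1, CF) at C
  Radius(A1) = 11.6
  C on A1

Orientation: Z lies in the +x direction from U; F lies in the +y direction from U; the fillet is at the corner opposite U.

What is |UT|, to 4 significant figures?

67.20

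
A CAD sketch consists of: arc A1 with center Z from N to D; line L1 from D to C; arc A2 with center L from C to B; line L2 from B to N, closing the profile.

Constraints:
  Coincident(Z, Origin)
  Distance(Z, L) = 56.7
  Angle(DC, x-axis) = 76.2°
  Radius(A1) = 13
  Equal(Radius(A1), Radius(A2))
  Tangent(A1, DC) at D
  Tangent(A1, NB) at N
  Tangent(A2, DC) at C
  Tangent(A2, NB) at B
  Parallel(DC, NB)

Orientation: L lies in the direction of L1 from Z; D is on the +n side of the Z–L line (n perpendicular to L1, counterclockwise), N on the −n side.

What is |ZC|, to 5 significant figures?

58.171

Tangency of A1 to both parallel lines with radius 13.0 puts D and N at Z ± 13.0·n: D = (-12.625, 3.1009), N = (12.625, -3.1009). Equal radii place C and B the same way about L: C = L + 13.0·n = (0.90010, 58.164), B = L − 13.0·n = (26.150, 51.962). Then |ZC| = |C − Z| = 58.171.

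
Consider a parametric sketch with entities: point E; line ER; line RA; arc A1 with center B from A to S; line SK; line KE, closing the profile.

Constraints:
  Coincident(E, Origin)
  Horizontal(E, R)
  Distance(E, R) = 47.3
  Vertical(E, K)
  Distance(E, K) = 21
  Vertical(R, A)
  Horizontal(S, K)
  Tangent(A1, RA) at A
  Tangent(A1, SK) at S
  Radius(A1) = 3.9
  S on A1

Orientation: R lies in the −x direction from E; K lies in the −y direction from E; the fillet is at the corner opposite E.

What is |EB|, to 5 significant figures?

46.647

E is at the origin; ER is horizontal with |ER| = 47.3 and R on the −x side, so R = (-47.300, 0.0000). EK is vertical with |EK| = 21.0 and K on the −y side, so K = (0.0000, -21.000). The virtual corner opposite E is at (-47.300, -21.000). Tangency of A1 to RA means the radius BA is perpendicular to RA and A1 meets SK tangentially, so BS is at right angles to SK, with radius 3.9, so the center B sits 3.9 in from both sides at B = (-43.400, -17.100). Then |EB| = |B − E| = 46.647.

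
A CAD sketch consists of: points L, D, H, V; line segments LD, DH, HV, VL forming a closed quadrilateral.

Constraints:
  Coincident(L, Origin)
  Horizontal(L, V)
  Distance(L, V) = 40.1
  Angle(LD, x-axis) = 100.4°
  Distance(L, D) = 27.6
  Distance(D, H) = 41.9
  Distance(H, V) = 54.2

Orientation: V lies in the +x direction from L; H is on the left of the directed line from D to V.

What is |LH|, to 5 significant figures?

59.862

Checks: L.y = 0.00, V.y = 0.00 ✓; |DH| = 41.90 ✓; |HV| = 54.20 ✓.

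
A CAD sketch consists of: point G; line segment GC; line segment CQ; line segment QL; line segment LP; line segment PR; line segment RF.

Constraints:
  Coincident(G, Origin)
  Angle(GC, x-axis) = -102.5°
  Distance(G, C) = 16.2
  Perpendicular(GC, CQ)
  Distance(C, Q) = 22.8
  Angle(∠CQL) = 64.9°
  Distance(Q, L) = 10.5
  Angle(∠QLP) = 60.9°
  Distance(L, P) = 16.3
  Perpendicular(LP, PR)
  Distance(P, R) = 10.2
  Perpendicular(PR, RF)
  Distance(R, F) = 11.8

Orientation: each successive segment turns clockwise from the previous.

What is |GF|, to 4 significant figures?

29.01

G is at the origin; GC runs at -102.5° with length 16.2, so C = (-3.506, -15.82). The perpendicularity gives CQ at right angles to GC, so CQ runs at 167.5°; with |CQ| = 22.8, Q = (-25.77, -10.88). ∠CQL = 64.9° gives QL at 52.40° from the x-axis; with |QL| = 10.5, L = (-19.36, -2.562). ∠QLP = 60.9° gives LP at -66.70° from the x-axis; with |LP| = 16.3, P = (-12.91, -17.53). LP is perpendicular to PR, so PR runs at -156.7°; with |PR| = 10.2, R = (-22.28, -21.57). PR ⟂ RF, so RF runs at 113.3°; with |RF| = 11.8, F = (-26.95, -10.73). Then |GF| = |F − G| = 29.01.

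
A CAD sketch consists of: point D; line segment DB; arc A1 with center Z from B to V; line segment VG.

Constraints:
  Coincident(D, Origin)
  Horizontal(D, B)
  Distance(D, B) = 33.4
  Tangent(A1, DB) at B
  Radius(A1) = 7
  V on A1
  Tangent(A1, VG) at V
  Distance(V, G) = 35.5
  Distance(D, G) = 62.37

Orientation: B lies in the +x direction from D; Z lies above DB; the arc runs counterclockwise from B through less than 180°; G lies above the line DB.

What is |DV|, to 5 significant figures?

40.627

Checks: |ZV| = 7.000 ✓; ∠(ZV, VG) = 90.00° ✓; |VG| = 35.50 ✓; |DG| = 62.37 ✓.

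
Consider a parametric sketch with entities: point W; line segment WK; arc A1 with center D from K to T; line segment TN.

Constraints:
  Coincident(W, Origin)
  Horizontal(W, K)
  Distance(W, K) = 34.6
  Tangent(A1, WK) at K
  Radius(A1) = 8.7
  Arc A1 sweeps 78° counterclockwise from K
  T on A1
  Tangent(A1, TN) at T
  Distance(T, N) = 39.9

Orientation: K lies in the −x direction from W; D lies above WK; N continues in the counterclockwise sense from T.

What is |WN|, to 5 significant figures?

49.247

W is at the origin; W and K share the same y with |WK| = 34.6 and K on the −x side, so K = (-34.600, 0.0000). A1 meets WK tangentially, so DK is at right angles to WK, so D = K + (0, 8.7) = (-34.600, 8.7000). On A1, K sits at bearing -90° from D; a 78° counterclockwise sweep puts T at bearing -12°, so T = D + 8.7·(cos -12°, sin -12°) = (-26.090, 6.8912). Tangency of A1 to TN means the radius DT is perpendicular to TN, so TN runs along (−sin -12°, cos -12°); with |TN| = 39.9, N = (-17.794, 45.919). Then |WN| = |N − W| = 49.247.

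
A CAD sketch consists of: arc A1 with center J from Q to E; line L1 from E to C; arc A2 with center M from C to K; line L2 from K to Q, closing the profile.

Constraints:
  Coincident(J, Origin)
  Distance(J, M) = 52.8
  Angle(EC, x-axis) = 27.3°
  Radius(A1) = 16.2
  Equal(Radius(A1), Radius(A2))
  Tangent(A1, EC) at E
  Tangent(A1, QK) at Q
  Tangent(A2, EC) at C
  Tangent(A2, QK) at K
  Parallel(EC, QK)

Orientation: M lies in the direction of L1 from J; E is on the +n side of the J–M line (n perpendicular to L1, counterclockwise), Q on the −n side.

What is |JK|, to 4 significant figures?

55.23

The slot axis is L1's direction at 27.3°, so u = (cos 27.3°, sin 27.3°) = (0.8886, 0.4586) and n = (−sin 27.3°, cos 27.3°) = (-0.4586, 0.8886). J is at the origin and M lies 52.8 along u from J, so M = 52.8·u = (46.92, 24.22). Tangency of A1 to both parallel lines with radius 16.2 puts E and Q at J ± 16.2·n: E = (-7.430, 14.40), Q = (7.430, -14.40). Equal radii place C and K the same way about M: C = M + 16.2·n = (39.49, 38.61), K = M − 16.2·n = (54.35, 9.821). Then |JK| = |K − J| = 55.23.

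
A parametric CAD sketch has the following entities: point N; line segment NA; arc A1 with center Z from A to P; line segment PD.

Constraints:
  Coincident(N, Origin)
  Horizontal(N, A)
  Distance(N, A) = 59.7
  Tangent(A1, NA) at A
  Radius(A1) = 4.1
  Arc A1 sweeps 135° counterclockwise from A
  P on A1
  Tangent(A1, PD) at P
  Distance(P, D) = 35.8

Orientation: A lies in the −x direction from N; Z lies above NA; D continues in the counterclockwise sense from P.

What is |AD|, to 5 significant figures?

39.327

N is at the origin; N and A share the same y with |NA| = 59.7 and A on the −x side, so A = (-59.700, 0.0000). A1 meets NA tangentially, so ZA is at right angles to NA, so Z = A + (0, 4.1) = (-59.700, 4.1000). On A1, A sits at bearing -90° from Z; a 135° counterclockwise sweep puts P at bearing 45°, so P = Z + 4.1·(cos 45°, sin 45°) = (-56.801, 6.9991). Tangency of A1 to PD means the radius ZP is perpendicular to PD, so PD runs along (−sin 45°, cos 45°); with |PD| = 35.8, D = (-82.115, 32.314). Then |AD| = |D − A| = 39.327.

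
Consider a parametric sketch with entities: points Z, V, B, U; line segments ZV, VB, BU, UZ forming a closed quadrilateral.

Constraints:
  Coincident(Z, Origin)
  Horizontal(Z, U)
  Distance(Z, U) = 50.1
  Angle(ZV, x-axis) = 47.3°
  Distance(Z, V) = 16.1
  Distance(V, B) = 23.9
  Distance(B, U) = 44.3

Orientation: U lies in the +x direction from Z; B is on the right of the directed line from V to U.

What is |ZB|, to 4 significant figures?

13.94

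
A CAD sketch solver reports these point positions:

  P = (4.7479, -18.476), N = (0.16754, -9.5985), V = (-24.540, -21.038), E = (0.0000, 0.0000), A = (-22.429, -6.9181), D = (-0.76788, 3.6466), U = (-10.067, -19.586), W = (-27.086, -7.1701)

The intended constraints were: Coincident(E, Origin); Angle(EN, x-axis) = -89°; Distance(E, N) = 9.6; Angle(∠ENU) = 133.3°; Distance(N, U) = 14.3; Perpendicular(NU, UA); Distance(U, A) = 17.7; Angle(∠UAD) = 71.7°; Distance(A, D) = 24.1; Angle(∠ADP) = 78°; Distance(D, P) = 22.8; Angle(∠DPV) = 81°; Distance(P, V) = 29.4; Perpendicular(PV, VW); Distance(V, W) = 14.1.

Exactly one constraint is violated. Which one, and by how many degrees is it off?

Perpendicular(PV, VW) — off by 5.40°.

E = (0.00, 0.00) ✓; EN at -89.00° ✓; |EN| = 9.600 ✓; ∠ENU = 133.3° ✓; |NU| = 14.30 ✓; ∠(NU, UA) = 90.00° ✓; |UA| = 17.70 ✓; ∠UAD = 71.70° ✓; |AD| = 24.10 ✓; ∠ADP = 78.00° ✓; |DP| = 22.80 ✓; ∠DPV = 81.00° ✓; |PV| = 29.40 ✓; ∠(PV, VW) = 84.60° ✗; |VW| = 14.10 ✓.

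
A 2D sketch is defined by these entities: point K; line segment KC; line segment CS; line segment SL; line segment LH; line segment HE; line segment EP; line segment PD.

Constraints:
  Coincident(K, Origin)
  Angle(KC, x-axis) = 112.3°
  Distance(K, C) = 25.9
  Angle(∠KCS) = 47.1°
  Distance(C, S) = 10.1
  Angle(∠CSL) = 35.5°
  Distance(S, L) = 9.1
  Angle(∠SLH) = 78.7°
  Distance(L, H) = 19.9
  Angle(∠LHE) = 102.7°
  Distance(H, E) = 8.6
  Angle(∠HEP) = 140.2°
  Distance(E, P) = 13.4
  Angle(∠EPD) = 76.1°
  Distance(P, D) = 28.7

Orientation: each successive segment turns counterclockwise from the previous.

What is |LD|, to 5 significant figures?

6.1567

∠HEP = 140.2° gives EP at -111.90° from the x-axis; with |EP| = 13.4, P = (-31.786, 17.812). ∠EPD = 76.1° gives PD at -8.0000° from the x-axis; with |PD| = 28.7, D = (-3.3649, 13.817). Then |LD| = |D − L| = 6.1567.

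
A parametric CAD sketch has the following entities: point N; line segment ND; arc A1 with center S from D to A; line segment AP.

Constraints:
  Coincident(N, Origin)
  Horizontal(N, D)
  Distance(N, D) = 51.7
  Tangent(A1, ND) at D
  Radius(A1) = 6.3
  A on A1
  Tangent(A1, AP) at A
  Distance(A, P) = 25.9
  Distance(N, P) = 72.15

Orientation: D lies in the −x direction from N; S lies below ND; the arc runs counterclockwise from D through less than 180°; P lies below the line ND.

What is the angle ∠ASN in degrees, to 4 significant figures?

153.7°

N is at the origin; ND is horizontal with |ND| = 51.7 and D on the −x side, so D = (-51.70, 0.000). Tangency of A1 to ND means the radius SD is perpendicular to ND, so S = D + (0, -6.3) = (-51.70, -6.300). Since SA ⟂ AP (tangency), |SP| = √(6.3² + 25.9²) = 26.66 regardless of where A sits on A1. So P lies on both circle(N, 72.15) and circle(S, 26.66); the below-ND intersection is P = (-66.21, -28.66). A is the foot of the tangent from P: A = (-57.65, -4.215).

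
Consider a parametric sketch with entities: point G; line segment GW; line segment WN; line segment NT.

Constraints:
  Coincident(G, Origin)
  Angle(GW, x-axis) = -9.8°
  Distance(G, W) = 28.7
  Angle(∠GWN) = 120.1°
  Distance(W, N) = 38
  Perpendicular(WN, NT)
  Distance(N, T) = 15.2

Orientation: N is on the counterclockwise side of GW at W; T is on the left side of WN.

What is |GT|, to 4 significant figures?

53.27

∠GWN = 120.1°, so WN runs at -9.8° + (180° − 120.1°) = 50.10° from the x-axis; with |WN| = 38.0, N = W + 38.0·(cos 50.10°, sin 50.10°) = (52.66, 24.27). WN ⟂ NT; with |NT| = 15.2 on the left of WN, T = N + 15.2·(-0.7672, 0.6414) = (41.00, 34.02). Then |GT| = |T − G| = 53.27.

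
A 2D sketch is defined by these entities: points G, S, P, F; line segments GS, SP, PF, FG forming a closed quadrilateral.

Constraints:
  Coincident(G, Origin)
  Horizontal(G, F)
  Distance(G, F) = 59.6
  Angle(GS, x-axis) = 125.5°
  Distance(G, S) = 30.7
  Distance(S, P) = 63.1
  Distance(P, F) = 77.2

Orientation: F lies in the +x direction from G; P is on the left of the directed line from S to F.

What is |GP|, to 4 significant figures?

74.69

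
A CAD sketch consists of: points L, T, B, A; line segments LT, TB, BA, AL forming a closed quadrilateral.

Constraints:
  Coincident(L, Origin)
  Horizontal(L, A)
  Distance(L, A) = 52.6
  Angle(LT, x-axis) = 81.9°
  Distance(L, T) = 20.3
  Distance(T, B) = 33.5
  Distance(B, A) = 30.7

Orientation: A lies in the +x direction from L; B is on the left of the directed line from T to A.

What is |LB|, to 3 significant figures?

44.2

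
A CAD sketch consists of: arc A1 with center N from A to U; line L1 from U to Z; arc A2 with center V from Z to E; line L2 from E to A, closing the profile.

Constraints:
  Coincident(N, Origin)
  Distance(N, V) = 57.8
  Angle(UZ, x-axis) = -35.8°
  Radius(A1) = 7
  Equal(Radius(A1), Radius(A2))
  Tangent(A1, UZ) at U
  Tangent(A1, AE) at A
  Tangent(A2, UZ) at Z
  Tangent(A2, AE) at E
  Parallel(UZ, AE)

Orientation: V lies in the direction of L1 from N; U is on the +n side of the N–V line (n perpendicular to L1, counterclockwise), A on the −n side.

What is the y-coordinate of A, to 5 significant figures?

-5.6774

The slot axis is L1's direction at -35.8°, so u = (cos -35.8°, sin -35.8°) = (0.81106, -0.58496) and n = (−sin -35.8°, cos -35.8°) = (0.58496, 0.81106). N is at the origin and V lies 57.8 along u from N, so V = 57.8·u = (46.879, -33.811). Tangency of A1 to both parallel lines with radius 7.0 puts U and A at N ± 7.0·n: U = (4.0947, 5.6774), A = (-4.0947, -5.6774). So A.y = -5.6774.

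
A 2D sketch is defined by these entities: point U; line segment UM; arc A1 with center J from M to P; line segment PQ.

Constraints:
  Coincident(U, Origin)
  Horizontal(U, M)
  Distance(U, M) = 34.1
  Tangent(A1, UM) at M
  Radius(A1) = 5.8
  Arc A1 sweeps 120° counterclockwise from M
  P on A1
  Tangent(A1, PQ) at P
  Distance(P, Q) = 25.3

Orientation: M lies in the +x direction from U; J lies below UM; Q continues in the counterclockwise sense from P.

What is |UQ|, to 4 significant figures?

51.75

On A1, M sits at bearing 90° from J; a 120° counterclockwise sweep puts P at bearing 210°, so P = J + 5.8·(cos 210°, sin 210°) = (29.08, -8.700). Since A1 is tangent to PQ there, JP ⟂ PQ, so PQ runs along (−sin 210°, cos 210°); with |PQ| = 25.3, Q = (41.73, -30.61). Then |UQ| = |Q − U| = 51.75.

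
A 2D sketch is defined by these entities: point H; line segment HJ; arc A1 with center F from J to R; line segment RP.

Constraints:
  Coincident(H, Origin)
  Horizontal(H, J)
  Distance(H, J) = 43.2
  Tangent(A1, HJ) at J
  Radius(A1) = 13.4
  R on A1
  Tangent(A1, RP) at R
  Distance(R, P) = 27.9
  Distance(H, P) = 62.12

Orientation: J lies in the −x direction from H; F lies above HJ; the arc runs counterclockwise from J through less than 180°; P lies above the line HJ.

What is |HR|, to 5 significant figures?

36.677

H is at the origin; HJ is horizontal with |HJ| = 43.2 and J on the −x side, so J = (-43.200, 0.0000). A1 meets HJ tangentially, so FJ is at right angles to HJ, so F = J + (0, 13.4) = (-43.200, 13.400). Since FR ⟂ RP (tangency), |FP| = √(13.4² + 27.9²) = 30.951 regardless of where R sits on A1. So P lies on both circle(H, 62.12) and circle(F, 30.951); the above-HJ intersection is P = (-43.497, 44.350). R is the foot of the tangent from P: R = (-31.177, 19.317).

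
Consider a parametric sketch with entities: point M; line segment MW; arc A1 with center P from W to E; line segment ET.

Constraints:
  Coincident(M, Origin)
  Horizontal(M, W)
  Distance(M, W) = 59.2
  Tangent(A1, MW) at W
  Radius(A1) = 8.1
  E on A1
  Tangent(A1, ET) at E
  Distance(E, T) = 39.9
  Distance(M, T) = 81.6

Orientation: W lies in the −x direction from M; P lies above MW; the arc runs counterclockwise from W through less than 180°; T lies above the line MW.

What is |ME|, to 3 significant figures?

52.8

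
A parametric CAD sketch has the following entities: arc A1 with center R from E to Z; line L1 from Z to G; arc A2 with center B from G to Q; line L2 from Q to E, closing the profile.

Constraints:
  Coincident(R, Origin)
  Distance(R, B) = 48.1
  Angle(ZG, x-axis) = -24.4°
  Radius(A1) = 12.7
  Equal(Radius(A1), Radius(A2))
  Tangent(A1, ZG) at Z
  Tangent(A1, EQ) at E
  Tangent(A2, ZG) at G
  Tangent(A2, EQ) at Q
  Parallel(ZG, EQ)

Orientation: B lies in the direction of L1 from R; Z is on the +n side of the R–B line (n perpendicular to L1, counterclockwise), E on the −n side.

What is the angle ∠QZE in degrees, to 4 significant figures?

62.16°

The slot axis is L1's direction at -24.4°, so u = (cos -24.4°, sin -24.4°) = (0.9107, -0.4131) and n = (−sin -24.4°, cos -24.4°) = (0.4131, 0.9107). R is at the origin and B lies 48.1 along u from R, so B = 48.1·u = (43.80, -19.87). Tangency of A1 to both parallel lines with radius 12.7 puts Z and E at R ± 12.7·n: Z = (5.246, 11.57), E = (-5.246, -11.57). Equal radii place G and Q the same way about B: G = B + 12.7·n = (49.05, -8.305), Q = B − 12.7·n = (38.56, -31.44). Then cos ∠QZE = ZQ·ZE / (|ZQ||ZE|), giving 62.16°.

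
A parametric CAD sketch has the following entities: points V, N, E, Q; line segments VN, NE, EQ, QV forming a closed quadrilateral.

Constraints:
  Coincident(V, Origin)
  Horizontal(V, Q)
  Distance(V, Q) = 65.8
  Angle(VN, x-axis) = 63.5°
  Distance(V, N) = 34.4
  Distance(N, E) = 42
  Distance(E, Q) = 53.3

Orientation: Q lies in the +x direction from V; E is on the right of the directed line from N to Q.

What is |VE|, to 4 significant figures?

17.67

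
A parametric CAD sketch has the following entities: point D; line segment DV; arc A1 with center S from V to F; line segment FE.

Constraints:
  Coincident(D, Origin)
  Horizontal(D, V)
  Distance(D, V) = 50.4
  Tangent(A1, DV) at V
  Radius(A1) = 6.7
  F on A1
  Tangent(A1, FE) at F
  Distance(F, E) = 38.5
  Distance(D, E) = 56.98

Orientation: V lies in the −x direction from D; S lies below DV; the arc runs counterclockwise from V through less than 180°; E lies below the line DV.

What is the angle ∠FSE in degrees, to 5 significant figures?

80.128°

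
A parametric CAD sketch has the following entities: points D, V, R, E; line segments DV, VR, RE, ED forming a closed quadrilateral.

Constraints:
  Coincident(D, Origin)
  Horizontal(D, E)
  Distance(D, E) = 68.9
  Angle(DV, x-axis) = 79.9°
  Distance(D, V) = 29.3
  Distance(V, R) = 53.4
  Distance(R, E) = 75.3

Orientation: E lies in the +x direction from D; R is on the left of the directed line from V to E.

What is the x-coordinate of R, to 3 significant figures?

39.8

Checks: |VR| = 53.40 ✓; |RE| = 75.30 ✓.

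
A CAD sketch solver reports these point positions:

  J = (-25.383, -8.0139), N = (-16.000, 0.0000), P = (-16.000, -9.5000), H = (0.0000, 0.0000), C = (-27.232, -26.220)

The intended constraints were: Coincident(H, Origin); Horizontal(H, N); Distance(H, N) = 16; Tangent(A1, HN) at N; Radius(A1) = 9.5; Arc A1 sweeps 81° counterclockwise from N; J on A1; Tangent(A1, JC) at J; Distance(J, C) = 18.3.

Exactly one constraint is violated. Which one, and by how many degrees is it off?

Tangent(A1, JC) at J — off by 3.20°.

H = (0.00, 0.00) ✓; H.y = 0.00, N.y = 0.00 ✓; |HN| = 16.00 ✓; ∠(PN, NH) = 90.00° ✓; |PN| = 9.500 ✓; bearing(P→J) − bearing(P→N) = 81.00° ✓; |PJ| = 9.500 ✓; ∠(PJ, JC) = 86.80° ✗; |JC| = 18.30 ✓.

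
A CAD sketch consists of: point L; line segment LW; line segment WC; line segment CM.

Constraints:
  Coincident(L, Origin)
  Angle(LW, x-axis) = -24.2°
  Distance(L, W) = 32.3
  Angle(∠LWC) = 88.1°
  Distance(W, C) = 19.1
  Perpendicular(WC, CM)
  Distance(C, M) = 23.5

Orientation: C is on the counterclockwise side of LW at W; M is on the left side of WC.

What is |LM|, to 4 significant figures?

20.05

L is at the origin; LW runs at -24.2° with length 32.3, so W = 32.3·(cos -24.2°, sin -24.2°) = (29.46, -13.24). ∠LWC = 88.1°, so WC runs at -24.2° + (180° − 88.1°) = 67.70° from the x-axis; with |WC| = 19.1, C = W + 19.1·(cos 67.70°, sin 67.70°) = (36.71, 4.431). WC ⟂ CM; with |CM| = 23.5 on the left of WC, M = C + 23.5·(-0.9252, 0.3795) = (14.97, 13.35). Then |LM| = |M − L| = 20.05.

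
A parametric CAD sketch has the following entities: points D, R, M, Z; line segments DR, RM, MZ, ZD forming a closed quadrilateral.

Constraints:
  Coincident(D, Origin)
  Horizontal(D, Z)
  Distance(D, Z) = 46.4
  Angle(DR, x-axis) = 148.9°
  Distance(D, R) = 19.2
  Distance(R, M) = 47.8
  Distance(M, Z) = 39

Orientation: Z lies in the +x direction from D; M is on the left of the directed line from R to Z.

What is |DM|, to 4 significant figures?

41.61

Checks: |RM| = 47.80 ✓; |MZ| = 39.00 ✓.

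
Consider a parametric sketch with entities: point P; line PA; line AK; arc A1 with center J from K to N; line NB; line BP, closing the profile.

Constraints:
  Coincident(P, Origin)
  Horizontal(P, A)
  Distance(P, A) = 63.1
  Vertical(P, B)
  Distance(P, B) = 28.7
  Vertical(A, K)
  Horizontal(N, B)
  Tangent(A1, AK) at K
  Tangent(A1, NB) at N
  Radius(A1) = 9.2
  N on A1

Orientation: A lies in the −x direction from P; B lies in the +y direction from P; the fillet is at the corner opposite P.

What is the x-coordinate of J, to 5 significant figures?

-53.900

P is at the origin; PA is horizontal with |PA| = 63.1 and A on the −x side, so A = (-63.100, 0.0000). PB is vertical with |PB| = 28.7 and B on the +y side, so B = (0.0000, 28.700). The virtual corner opposite P is at (-63.100, 28.700). A1 meets AK tangentially, so JK is at right angles to AK and tangency of A1 to NB means the radius JN is perpendicular to NB, with radius 9.2, so the center J sits 9.2 in from both sides at J = (-53.900, 19.500). So J.x = -53.900.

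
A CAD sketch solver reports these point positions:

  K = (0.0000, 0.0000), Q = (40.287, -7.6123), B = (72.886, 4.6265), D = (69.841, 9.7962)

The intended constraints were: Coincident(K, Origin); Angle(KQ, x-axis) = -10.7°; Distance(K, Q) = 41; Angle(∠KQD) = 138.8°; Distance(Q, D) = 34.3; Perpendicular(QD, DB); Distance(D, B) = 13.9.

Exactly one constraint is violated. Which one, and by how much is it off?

Distance(D, B) = 13.9 — off by 7.90.

K = (0.00, 0.00) ✓; KQ at -10.70° ✓; |KQ| = 41.00 ✓; ∠KQD = 138.8° ✓; |QD| = 34.30 ✓; ∠(QD, DB) = 90.00° ✓; |DB| = 6.000 ✗.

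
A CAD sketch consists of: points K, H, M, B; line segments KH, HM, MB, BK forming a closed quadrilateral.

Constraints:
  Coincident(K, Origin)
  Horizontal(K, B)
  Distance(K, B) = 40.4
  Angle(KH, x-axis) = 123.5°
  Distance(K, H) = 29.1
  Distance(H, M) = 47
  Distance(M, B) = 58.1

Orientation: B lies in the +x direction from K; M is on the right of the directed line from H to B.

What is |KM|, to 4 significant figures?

26.16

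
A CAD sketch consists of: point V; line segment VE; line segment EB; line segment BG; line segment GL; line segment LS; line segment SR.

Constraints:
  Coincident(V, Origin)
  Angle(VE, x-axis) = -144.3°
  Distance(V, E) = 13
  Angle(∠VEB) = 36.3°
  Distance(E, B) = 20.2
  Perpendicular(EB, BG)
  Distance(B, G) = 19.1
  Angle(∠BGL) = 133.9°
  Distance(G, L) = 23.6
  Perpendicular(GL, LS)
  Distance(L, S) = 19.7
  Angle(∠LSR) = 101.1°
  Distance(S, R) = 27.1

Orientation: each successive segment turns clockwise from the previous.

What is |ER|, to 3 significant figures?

5.16

GL ⟂ LS, so LS runs at -154°; with |LS| = 19.7, S = (6.44, -24.1). ∠LSR = 101.1° gives SR at 127° from the x-axis; with |SR| = 27.1, R = (-9.87, -2.47). Then |ER| = |R − E| = 5.16.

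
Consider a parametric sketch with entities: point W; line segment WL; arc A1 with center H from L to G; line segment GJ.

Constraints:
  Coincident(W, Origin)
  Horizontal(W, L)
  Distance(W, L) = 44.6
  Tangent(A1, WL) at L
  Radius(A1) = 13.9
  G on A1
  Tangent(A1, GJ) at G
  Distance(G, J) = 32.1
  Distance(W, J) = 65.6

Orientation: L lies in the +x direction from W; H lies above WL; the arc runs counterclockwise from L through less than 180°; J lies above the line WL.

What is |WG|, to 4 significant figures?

60.52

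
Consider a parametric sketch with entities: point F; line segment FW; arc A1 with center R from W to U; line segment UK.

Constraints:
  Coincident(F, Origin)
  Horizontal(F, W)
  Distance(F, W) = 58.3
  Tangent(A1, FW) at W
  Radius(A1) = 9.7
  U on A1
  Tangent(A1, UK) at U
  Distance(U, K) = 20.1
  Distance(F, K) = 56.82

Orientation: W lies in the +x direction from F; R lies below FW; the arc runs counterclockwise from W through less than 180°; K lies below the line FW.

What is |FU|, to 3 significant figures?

49.5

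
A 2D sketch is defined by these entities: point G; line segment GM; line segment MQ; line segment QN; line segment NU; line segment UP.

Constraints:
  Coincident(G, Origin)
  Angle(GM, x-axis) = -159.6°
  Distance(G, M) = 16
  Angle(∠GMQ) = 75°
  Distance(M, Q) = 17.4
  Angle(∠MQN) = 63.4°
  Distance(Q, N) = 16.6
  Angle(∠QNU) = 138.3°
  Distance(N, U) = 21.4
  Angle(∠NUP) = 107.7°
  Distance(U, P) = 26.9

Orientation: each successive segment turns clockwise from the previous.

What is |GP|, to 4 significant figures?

33.93

G is at the origin; GM runs at -159.6° with length 16.0, so M = (-15.00, -5.577). ∠GMQ = 75.0° gives MQ at 95.40° from the x-axis; with |MQ| = 17.4, Q = (-16.63, 11.75). ∠MQN = 63.4° gives QN at -21.20° from the x-axis; with |QN| = 16.6, N = (-1.157, 5.743). ∠QNU = 138.3° gives NU at -62.90° from the x-axis; with |NU| = 21.4, U = (8.591, -13.31). ∠NUP = 107.7° gives UP at -135.2° from the x-axis; with |UP| = 26.9, P = (-10.50, -32.26). Then |GP| = |P − G| = 33.93.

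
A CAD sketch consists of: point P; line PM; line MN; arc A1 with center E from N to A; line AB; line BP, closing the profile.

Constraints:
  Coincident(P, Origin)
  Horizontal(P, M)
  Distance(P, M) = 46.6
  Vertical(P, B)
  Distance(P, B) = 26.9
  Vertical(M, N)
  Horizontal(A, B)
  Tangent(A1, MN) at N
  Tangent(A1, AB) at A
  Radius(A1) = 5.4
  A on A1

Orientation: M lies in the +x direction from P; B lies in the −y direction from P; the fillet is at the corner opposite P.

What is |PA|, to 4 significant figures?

49.20

P is at the origin; PM is horizontal with |PM| = 46.6 and M on the +x side, so M = (46.60, 0.000). P and B share the same x with |PB| = 26.9 and B on the −y side, so B = (0.000, -26.90). The virtual corner opposite P is at (46.60, -26.90). Since A1 is tangent to MN there, EN ⟂ MN and A1 meets AB tangentially, so EA is at right angles to AB, with radius 5.4, so the center E sits 5.4 in from both sides at E = (41.20, -21.50). That places the tangent points at N = (46.60, -21.50) on MN and A = (41.20, -26.90) on AB. Then |PA| = |A − P| = 49.20.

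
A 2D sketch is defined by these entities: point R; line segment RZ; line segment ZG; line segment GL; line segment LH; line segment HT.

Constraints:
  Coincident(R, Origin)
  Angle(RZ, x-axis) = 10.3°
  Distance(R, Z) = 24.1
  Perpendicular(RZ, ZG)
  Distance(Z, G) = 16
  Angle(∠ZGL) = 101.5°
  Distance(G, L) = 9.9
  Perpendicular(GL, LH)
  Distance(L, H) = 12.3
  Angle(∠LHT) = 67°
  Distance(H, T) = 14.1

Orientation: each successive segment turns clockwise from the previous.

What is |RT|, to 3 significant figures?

27.2

The perpendicularity gives LH at right angles to GL, so LH runs at 112°; with |LH| = 12.3, H = (12.8, -3.69). ∠LHT = 67.0° gives HT at -1.20° from the x-axis; with |HT| = 14.1, T = (26.9, -3.98). Then |RT| = |T − R| = 27.2.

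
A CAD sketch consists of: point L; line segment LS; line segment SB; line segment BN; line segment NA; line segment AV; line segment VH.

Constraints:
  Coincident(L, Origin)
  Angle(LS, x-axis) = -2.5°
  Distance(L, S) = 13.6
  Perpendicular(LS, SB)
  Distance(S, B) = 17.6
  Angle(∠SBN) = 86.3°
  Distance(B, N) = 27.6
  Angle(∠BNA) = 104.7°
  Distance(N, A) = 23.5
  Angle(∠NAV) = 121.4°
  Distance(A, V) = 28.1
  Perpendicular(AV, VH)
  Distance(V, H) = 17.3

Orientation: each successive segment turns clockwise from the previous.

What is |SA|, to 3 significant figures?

32.8

∠SBN = 86.3° gives BN at 174° from the x-axis; with |BN| = 27.6, N = (-14.6, -15.2). ∠BNA = 104.7° gives NA at 98.5° from the x-axis; with |NA| = 23.5, A = (-18.1, 8.05). Then |SA| = |A − S| = 32.8.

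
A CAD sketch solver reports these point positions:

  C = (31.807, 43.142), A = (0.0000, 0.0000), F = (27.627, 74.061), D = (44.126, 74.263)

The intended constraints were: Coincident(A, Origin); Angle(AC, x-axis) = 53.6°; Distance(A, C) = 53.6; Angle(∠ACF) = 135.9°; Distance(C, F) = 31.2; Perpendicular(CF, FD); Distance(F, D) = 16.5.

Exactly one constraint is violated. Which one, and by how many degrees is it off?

Perpendicular(CF, FD) — off by 7.00°.

A = (0.00, 0.00) ✓; AC at 53.60° ✓; |AC| = 53.60 ✓; ∠ACF = 135.9° ✓; |CF| = 31.20 ✓; ∠(CF, FD) = 97.00° ✗; |FD| = 16.50 ✓.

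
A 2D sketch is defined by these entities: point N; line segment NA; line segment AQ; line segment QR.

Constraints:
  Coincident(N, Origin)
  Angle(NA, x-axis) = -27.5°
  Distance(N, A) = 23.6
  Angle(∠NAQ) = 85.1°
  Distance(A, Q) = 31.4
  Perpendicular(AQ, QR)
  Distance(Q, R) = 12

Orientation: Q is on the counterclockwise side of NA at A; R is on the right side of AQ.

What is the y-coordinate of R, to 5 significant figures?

13.480

N is at the origin; NA runs at -27.5° with length 23.6, so A = 23.6·(cos -27.5°, sin -27.5°) = (20.933, -10.897). ∠NAQ = 85.1°, so AQ runs at -27.5° + (180° − 85.1°) = 67.400° from the x-axis; with |AQ| = 31.4, Q = A + 31.4·(cos 67.400°, sin 67.400°) = (33.000, 18.092). AQ ⟂ QR; with |QR| = 12.0 on the right of AQ, R = Q + 12.0·(0.92321, -0.38430) = (44.079, 13.480). So R.y = 13.480.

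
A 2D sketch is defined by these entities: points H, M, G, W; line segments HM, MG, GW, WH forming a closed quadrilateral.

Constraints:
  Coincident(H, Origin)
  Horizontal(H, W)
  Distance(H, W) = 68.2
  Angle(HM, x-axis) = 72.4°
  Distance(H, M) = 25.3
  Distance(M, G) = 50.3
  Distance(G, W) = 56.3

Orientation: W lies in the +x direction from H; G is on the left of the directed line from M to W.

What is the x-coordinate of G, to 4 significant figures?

48.91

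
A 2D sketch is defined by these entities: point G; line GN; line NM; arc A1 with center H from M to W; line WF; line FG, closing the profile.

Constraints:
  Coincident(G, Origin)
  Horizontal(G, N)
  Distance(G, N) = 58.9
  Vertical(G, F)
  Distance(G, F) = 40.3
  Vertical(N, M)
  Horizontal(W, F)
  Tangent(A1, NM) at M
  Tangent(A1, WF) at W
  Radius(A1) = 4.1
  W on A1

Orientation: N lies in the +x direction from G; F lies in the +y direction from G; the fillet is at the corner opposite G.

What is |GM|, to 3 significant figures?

69.1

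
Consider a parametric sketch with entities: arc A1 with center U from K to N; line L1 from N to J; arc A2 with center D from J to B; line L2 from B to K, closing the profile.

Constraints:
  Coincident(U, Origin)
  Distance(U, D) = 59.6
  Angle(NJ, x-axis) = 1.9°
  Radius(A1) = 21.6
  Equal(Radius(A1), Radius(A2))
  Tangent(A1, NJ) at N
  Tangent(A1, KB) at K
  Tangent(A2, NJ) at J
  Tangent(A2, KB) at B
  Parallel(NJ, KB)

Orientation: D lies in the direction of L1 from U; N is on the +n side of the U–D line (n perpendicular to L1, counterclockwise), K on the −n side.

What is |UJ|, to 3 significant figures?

63.4

The slot axis is L1's direction at 1.9°, so u = (cos 1.9°, sin 1.9°) = (0.999, 0.0332) and n = (−sin 1.9°, cos 1.9°) = (-0.0332, 0.999). U is at the origin and D lies 59.6 along u from U, so D = 59.6·u = (59.6, 1.98). Tangency of A1 to both parallel lines with radius 21.6 puts N and K at U ± 21.6·n: N = (-0.716, 21.6), K = (0.716, -21.6). Equal radii place J and B the same way about D: J = D + 21.6·n = (58.9, 23.6), B = D − 21.6·n = (60.3, -19.6). Then |UJ| = |J − U| = 63.4.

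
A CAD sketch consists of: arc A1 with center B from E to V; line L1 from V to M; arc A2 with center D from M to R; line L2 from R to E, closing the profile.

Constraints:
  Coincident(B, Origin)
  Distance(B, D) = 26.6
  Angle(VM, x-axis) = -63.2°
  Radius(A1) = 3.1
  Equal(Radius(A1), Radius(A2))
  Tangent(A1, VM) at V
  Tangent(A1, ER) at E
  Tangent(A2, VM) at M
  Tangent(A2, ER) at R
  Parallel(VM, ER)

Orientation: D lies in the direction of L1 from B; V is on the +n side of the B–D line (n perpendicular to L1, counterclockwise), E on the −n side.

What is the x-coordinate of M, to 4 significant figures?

14.76

The slot axis is L1's direction at -63.2°, so u = (cos -63.2°, sin -63.2°) = (0.4509, -0.8926) and n = (−sin -63.2°, cos -63.2°) = (0.8926, 0.4509). B is at the origin and D lies 26.6 along u from B, so D = 26.6·u = (11.99, -23.74). Tangency of A1 to both parallel lines with radius 3.1 puts V and E at B ± 3.1·n: V = (2.767, 1.398), E = (-2.767, -1.398). Equal radii place M and R the same way about D: M = D + 3.1·n = (14.76, -22.35), R = D − 3.1·n = (9.226, -25.14). So M.x = 14.76.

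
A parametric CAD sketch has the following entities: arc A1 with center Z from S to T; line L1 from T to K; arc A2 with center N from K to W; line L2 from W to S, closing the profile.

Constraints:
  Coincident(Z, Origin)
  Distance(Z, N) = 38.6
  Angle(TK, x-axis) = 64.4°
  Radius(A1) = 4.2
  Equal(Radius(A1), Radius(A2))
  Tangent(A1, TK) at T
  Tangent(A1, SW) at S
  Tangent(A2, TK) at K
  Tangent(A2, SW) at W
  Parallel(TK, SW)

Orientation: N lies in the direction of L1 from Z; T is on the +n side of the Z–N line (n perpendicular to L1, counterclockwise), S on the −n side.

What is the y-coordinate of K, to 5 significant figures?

36.625

The slot axis is L1's direction at 64.4°, so u = (cos 64.4°, sin 64.4°) = (0.43209, 0.90183) and n = (−sin 64.4°, cos 64.4°) = (-0.90183, 0.43209). Z is at the origin and N lies 38.6 along u from Z, so N = 38.6·u = (16.679, 34.811). Tangency of A1 to both parallel lines with radius 4.2 puts T and S at Z ± 4.2·n: T = (-3.7877, 1.8148), S = (3.7877, -1.8148). Equal radii place K and W the same way about N: K = N + 4.2·n = (12.891, 36.625), W = N − 4.2·n = (20.466, 32.996). So K.y = 36.625.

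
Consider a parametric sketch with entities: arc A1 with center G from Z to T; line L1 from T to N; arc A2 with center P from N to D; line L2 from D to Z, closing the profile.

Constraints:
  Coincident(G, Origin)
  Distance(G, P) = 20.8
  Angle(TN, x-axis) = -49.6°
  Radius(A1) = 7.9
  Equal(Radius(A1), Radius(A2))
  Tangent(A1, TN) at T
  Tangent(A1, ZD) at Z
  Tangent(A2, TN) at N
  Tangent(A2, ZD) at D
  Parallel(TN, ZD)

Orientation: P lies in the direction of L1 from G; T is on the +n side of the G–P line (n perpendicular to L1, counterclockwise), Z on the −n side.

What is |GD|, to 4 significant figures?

22.25

The slot axis is L1's direction at -49.6°, so u = (cos -49.6°, sin -49.6°) = (0.6481, -0.7615) and n = (−sin -49.6°, cos -49.6°) = (0.7615, 0.6481). G is at the origin and P lies 20.8 along u from G, so P = 20.8·u = (13.48, -15.84). Tangency of A1 to both parallel lines with radius 7.9 puts T and Z at G ± 7.9·n: T = (6.016, 5.120), Z = (-6.016, -5.120). Equal radii place N and D the same way about P: N = P + 7.9·n = (19.50, -10.72), D = P − 7.9·n = (7.465, -20.96). Then |GD| = |D − G| = 22.25.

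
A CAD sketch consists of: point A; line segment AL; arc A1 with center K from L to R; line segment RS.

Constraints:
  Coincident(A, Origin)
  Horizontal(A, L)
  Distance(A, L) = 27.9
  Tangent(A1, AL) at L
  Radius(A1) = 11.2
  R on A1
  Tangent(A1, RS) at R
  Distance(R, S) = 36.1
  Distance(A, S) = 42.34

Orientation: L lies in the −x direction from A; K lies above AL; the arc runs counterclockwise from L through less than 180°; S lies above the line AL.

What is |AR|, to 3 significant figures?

18.9

A is at the origin; A and L share the same y with |AL| = 27.9 and L on the −x side, so L = (-27.9, 0.00). Tangency of A1 to AL means the radius KL is perpendicular to AL, so K = L + (0, 11.2) = (-27.9, 11.2). Since KR ⟂ RS (tangency), |KS| = √(11.2² + 36.1²) = 37.8 regardless of where R sits on A1. So S lies on both circle(A, 42.34) and circle(K, 37.8); the above-AL intersection is S = (-5.89, 41.9). R is the foot of the tangent from S: R = (-17.3, 7.67).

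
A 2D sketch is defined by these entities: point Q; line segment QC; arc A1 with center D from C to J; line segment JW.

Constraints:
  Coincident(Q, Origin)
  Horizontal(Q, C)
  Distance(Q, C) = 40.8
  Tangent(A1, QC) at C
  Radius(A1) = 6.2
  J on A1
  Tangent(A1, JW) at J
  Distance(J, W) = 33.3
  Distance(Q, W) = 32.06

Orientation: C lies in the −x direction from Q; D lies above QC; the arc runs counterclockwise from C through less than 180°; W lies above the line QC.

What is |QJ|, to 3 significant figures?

36.0

Q is at the origin; Q and C share the same y with |QC| = 40.8 and C on the −x side, so C = (-40.8, 0.00). The tangent condition forces DC to be normal to QC, so D = C + (0, 6.2) = (-40.8, 6.20). Since DJ ⟂ JW (tangency), |DW| = √(6.2² + 33.3²) = 33.9 regardless of where J sits on A1. So W lies on both circle(Q, 32.06) and circle(D, 33.9); the above-QC intersection is W = (-15.1, 28.3). J is the foot of the tangent from W: J = (-36.0, 2.32).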